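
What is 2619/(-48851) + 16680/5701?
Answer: 799903761/278499551 ≈ 2.8722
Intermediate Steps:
2619/(-48851) + 16680/5701 = 2619*(-1/48851) + 16680*(1/5701) = -2619/48851 + 16680/5701 = 799903761/278499551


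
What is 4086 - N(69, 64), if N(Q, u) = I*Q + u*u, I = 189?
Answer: -13051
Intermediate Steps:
N(Q, u) = u**2 + 189*Q (N(Q, u) = 189*Q + u*u = 189*Q + u**2 = u**2 + 189*Q)
4086 - N(69, 64) = 4086 - (64**2 + 189*69) = 4086 - (4096 + 13041) = 4086 - 1*17137 = 4086 - 17137 = -13051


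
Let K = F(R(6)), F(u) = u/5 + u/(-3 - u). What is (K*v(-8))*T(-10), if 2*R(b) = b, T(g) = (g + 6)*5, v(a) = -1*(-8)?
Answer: -16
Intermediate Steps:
v(a) = 8
T(g) = 30 + 5*g (T(g) = (6 + g)*5 = 30 + 5*g)
R(b) = b/2
F(u) = u/5 + u/(-3 - u) (F(u) = u*(⅕) + u/(-3 - u) = u/5 + u/(-3 - u))
K = ⅒ (K = ((½)*6)*(-2 + (½)*6)/(5*(3 + (½)*6)) = (⅕)*3*(-2 + 3)/(3 + 3) = (⅕)*3*1/6 = (⅕)*3*(⅙)*1 = ⅒ ≈ 0.10000)
(K*v(-8))*T(-10) = ((⅒)*8)*(30 + 5*(-10)) = 4*(30 - 50)/5 = (⅘)*(-20) = -16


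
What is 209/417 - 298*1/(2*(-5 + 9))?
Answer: -61297/1668 ≈ -36.749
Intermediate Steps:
209/417 - 298*1/(2*(-5 + 9)) = 209*(1/417) - 298/(4*2) = 209/417 - 298/8 = 209/417 - 298*⅛ = 209/417 - 149/4 = -61297/1668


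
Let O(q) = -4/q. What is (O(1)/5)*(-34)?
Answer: 136/5 ≈ 27.200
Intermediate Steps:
(O(1)/5)*(-34) = (-4/1/5)*(-34) = (-4*1*(⅕))*(-34) = -4*⅕*(-34) = -⅘*(-34) = 136/5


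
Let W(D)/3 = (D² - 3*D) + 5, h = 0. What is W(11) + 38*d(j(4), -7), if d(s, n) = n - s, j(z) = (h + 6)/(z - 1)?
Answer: -63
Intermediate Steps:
j(z) = 6/(-1 + z) (j(z) = (0 + 6)/(z - 1) = 6/(-1 + z))
W(D) = 15 - 9*D + 3*D² (W(D) = 3*((D² - 3*D) + 5) = 3*(5 + D² - 3*D) = 15 - 9*D + 3*D²)
W(11) + 38*d(j(4), -7) = (15 - 9*11 + 3*11²) + 38*(-7 - 6/(-1 + 4)) = (15 - 99 + 3*121) + 38*(-7 - 6/3) = (15 - 99 + 363) + 38*(-7 - 6/3) = 279 + 38*(-7 - 1*2) = 279 + 38*(-7 - 2) = 279 + 38*(-9) = 279 - 342 = -63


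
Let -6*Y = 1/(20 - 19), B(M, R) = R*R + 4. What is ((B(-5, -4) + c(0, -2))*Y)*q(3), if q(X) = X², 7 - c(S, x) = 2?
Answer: -75/2 ≈ -37.500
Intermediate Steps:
B(M, R) = 4 + R² (B(M, R) = R² + 4 = 4 + R²)
c(S, x) = 5 (c(S, x) = 7 - 1*2 = 7 - 2 = 5)
Y = -⅙ (Y = -1/(6*(20 - 19)) = -⅙/1 = -⅙*1 = -⅙ ≈ -0.16667)
((B(-5, -4) + c(0, -2))*Y)*q(3) = (((4 + (-4)²) + 5)*(-⅙))*3² = (((4 + 16) + 5)*(-⅙))*9 = ((20 + 5)*(-⅙))*9 = (25*(-⅙))*9 = -25/6*9 = -75/2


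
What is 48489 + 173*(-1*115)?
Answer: 28594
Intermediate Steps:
48489 + 173*(-1*115) = 48489 + 173*(-115) = 48489 - 19895 = 28594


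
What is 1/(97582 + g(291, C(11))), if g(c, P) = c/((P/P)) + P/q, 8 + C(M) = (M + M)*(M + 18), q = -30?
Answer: 1/97852 ≈ 1.0220e-5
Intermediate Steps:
C(M) = -8 + 2*M*(18 + M) (C(M) = -8 + (M + M)*(M + 18) = -8 + (2*M)*(18 + M) = -8 + 2*M*(18 + M))
g(c, P) = c - P/30 (g(c, P) = c/((P/P)) + P/(-30) = c/1 + P*(-1/30) = c*1 - P/30 = c - P/30)
1/(97582 + g(291, C(11))) = 1/(97582 + (291 - (-8 + 2*11² + 36*11)/30)) = 1/(97582 + (291 - (-8 + 2*121 + 396)/30)) = 1/(97582 + (291 - (-8 + 242 + 396)/30)) = 1/(97582 + (291 - 1/30*630)) = 1/(97582 + (291 - 21)) = 1/(97582 + 270) = 1/97852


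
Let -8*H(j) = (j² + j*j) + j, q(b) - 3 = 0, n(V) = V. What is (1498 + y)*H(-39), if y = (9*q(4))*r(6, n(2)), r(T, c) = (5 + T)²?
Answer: -14309295/8 ≈ -1.7887e+6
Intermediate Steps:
q(b) = 3 (q(b) = 3 + 0 = 3)
H(j) = -j²/4 - j/8 (H(j) = -((j² + j*j) + j)/8 = -((j² + j²) + j)/8 = -(2*j² + j)/8 = -(j + 2*j²)/8 = -j²/4 - j/8)
y = 3267 (y = (9*3)*(5 + 6)² = 27*11² = 27*121 = 3267)
(1498 + y)*H(-39) = (1498 + 3267)*(-⅛*(-39)*(1 + 2*(-39))) = 4765*(-⅛*(-39)*(1 - 78)) = 4765*(-⅛*(-39)*(-77)) = 4765*(-3003/8) = -14309295/8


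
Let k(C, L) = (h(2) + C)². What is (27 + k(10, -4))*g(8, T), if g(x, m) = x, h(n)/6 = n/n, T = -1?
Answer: 2264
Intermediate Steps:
h(n) = 6 (h(n) = 6*(n/n) = 6*1 = 6)
k(C, L) = (6 + C)²
(27 + k(10, -4))*g(8, T) = (27 + (6 + 10)²)*8 = (27 + 16²)*8 = (27 + 256)*8 = 283*8 = 2264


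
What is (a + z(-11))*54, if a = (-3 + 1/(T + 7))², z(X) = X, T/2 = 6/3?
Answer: -16578/121 ≈ -137.01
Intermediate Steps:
T = 4 (T = 2*(6/3) = 2*(6*(⅓)) = 2*2 = 4)
a = 1024/121 (a = (-3 + 1/(4 + 7))² = (-3 + 1/11)² = (-32/11)² = 1024/121 ≈ 8.4628)
(a + z(-11))*54 = (1024/121 - 11)*54 = -307/121*54 = -16578/121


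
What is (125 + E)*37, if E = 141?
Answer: 9842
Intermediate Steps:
(125 + E)*37 = (125 + 141)*37 = 266*37 = 9842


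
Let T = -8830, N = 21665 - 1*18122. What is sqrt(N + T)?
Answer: I*sqrt(5287) ≈ 72.712*I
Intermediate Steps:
N = 3543 (N = 21665 - 18122 = 3543)
sqrt(N + T) = sqrt(3543 - 8830) = sqrt(-5287) = I*sqrt(5287)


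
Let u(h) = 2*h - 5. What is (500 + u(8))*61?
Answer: 31171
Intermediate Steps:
u(h) = -5 + 2*h
(500 + u(8))*61 = (500 + (-5 + 2*8))*61 = (500 + (-5 + 16))*61 = (500 + 11)*61 = 511*61 = 31171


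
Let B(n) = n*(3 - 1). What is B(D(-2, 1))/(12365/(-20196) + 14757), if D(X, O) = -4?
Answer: -161568/298020007 ≈ -0.00054214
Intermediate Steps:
B(n) = 2*n (B(n) = n*2 = 2*n)
B(D(-2, 1))/(12365/(-20196) + 14757) = (2*(-4))/(12365/(-20196) + 14757) = -8/(12365*(-1/20196) + 14757) = -8/(-12365/20196 + 14757) = -8/298020007/20196 = -8*20196/298020007 = -161568/298020007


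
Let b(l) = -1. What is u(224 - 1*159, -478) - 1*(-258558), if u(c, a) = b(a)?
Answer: 258557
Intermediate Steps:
u(c, a) = -1
u(224 - 1*159, -478) - 1*(-258558) = -1 - 1*(-258558) = -1 + 258558 = 258557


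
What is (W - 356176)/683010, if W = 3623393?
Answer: 3267217/683010 ≈ 4.7836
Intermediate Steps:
(W - 356176)/683010 = (3623393 - 356176)/683010 = 3267217*(1/683010) = 3267217/683010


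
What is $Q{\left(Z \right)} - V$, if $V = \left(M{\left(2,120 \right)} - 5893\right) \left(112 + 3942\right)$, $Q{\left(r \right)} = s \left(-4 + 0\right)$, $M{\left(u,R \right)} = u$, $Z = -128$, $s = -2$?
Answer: $23882122$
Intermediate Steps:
$Q{\left(r \right)} = 8$ ($Q{\left(r \right)} = - 2 \left(-4 + 0\right) = \left(-2\right) \left(-4\right) = 8$)
$V = -23882114$ ($V = \left(2 - 5893\right) \left(112 + 3942\right) = \left(-5891\right) 4054 = -23882114$)
$Q{\left(Z \right)} - V = 8 - -23882114 = 8 + 23882114 = 23882122$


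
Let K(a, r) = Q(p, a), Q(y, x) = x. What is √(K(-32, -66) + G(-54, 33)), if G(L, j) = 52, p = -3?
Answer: 2*√5 ≈ 4.4721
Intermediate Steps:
K(a, r) = a
√(K(-32, -66) + G(-54, 33)) = √(-32 + 52) = √20 = 2*√5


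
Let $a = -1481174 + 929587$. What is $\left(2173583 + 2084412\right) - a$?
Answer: $4809582$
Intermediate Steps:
$a = -551587$
$\left(2173583 + 2084412\right) - a = \left(2173583 + 2084412\right) - -551587 = 4257995 + 551587 = 4809582$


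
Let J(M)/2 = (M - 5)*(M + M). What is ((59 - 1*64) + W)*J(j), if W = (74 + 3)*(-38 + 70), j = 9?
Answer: 354096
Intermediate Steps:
W = 2464 (W = 77*32 = 2464)
J(M) = 4*M*(-5 + M) (J(M) = 2*((M - 5)*(M + M)) = 2*((-5 + M)*(2*M)) = 2*(2*M*(-5 + M)) = 4*M*(-5 + M))
((59 - 1*64) + W)*J(j) = ((59 - 1*64) + 2464)*(4*9*(-5 + 9)) = ((59 - 64) + 2464)*(4*9*4) = (-5 + 2464)*144 = 2459*144 = 354096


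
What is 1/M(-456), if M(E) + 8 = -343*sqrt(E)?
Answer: I/(2*(-4*I + 343*sqrt(114))) ≈ -1.4912e-7 + 0.00013653*I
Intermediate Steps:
M(E) = -8 - 343*sqrt(E)
1/M(-456) = 1/(-8 - 686*I*sqrt(114))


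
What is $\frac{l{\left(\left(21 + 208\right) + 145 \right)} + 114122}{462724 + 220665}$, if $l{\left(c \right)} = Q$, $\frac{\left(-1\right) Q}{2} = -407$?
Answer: $\frac{114936}{683389} \approx 0.16819$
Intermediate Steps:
$Q = 814$ ($Q = \left(-2\right) \left(-407\right) = 814$)
$l{\left(c \right)} = 814$
$\frac{l{\left(\left(21 + 208\right) + 145 \right)} + 114122}{462724 + 220665} = \frac{814 + 114122}{462724 + 220665} = \frac{114936}{683389}$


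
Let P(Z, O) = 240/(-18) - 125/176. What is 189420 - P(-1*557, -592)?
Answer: 100021175/528 ≈ 1.8943e+5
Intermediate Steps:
P(Z, O) = -7415/528 (P(Z, O) = 240*(-1/18) - 125*1/176 = -40/3 - 125/176 = -7415/528)
189420 - P(-1*557, -592) = 189420 - 1*(-7415/528) = 189420 + 7415/528 = 100021175/528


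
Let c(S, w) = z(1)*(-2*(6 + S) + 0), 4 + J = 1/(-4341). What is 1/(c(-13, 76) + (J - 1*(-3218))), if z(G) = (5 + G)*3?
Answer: 4341/15045905 ≈ 0.00028852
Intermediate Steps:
J = -17365/4341 (J = -4 + 1/(-4341) = -4 - 1/4341 = -17365/4341 ≈ -4.0002)
z(G) = 15 + 3*G
c(S, w) = -216 - 36*S (c(S, w) = (15 + 3*1)*(-2*(6 + S) + 0) = (15 + 3)*((-12 - 2*S) + 0) = 18*(-12 - 2*S) = -216 - 36*S)
1/(c(-13, 76) + (J - 1*(-3218))) = 1/((-216 - 36*(-13)) + (-17365/4341 - 1*(-3218))) = 1/((-216 + 468) + (-17365/4341 + 3218)) = 1/(252 + 13951973/4341) = 1/(15045905/4341) = 4341/15045905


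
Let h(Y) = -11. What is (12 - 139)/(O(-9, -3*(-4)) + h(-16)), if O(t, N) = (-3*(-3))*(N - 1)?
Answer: -127/88 ≈ -1.4432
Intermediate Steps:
O(t, N) = -9 + 9*N (O(t, N) = 9*(-1 + N) = -9 + 9*N)
(12 - 139)/(O(-9, -3*(-4)) + h(-16)) = (12 - 139)/((-9 + 9*(-3*(-4))) - 11) = -127/((-9 + 9*12) - 11) = -127/((-9 + 108) - 11) = -127/(99 - 11) = -127/88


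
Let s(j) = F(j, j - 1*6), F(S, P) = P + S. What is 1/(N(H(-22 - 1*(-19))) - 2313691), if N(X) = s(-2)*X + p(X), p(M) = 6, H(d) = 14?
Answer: -1/2313825 ≈ -4.3218e-7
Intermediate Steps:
s(j) = -6 + 2*j (s(j) = (j - 1*6) + j = (j - 6) + j = (-6 + j) + j = -6 + 2*j)
N(X) = 6 - 10*X (N(X) = (-6 + 2*(-2))*X + 6 = (-6 - 4)*X + 6 = -10*X + 6 = 6 - 10*X)
1/(N(H(-22 - 1*(-19))) - 2313691) = 1/((6 - 10*14) - 2313691) = 1/((6 - 140) - 2313691) = 1/(-134 - 2313691) = 1/(-2313825) = -1/2313825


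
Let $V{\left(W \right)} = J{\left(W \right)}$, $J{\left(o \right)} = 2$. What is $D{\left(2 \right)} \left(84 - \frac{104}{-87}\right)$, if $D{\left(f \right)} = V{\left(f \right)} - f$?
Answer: $0$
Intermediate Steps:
$V{\left(W \right)} = 2$
$D{\left(f \right)} = 2 - f$
$D{\left(2 \right)} \left(84 - \frac{104}{-87}\right) = \left(2 - 2\right) \left(84 - \frac{104}{-87}\right) = \left(2 - 2\right) \left(84 - - \frac{104}{87}\right) = 0 \left(84 + \frac{104}{87}\right) = 0 \cdot \frac{7412}{87} = 0$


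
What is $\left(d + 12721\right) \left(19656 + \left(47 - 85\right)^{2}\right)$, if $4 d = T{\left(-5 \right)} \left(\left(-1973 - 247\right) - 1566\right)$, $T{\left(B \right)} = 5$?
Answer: $168557350$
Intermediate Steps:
$d = - \frac{9465}{2}$ ($d = \frac{5 \left(\left(-1973 - 247\right) - 1566\right)}{4} = \frac{5 \left(-2220 - 1566\right)}{4} = \frac{5 \left(-3786\right)}{4} = \frac{1}{4} \left(-18930\right) = - \frac{9465}{2} \approx -4732.5$)
$\left(d + 12721\right) \left(19656 + \left(47 - 85\right)^{2}\right) = \left(- \frac{9465}{2} + 12721\right) \left(19656 + \left(47 - 85\right)^{2}\right) = \frac{15977 \left(19656 + \left(-38\right)^{2}\right)}{2} = \frac{15977 \left(19656 + 1444\right)}{2} = \frac{15977}{2} \cdot 21100 = 168557350$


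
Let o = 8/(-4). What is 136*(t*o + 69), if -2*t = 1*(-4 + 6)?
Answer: 9656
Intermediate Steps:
t = -1 (t = -(-4 + 6)/2 = -2/2 = -½*2 = -1)
o = -2 (o = 8*(-¼) = -2)
136*(t*o + 69) = 136*(-1*(-2) + 69) = 136*(2 + 69) = 136*71 = 9656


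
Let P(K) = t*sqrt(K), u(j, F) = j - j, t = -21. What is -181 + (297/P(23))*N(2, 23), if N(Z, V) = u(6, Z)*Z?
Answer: -181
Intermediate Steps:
u(j, F) = 0
P(K) = -21*sqrt(K)
N(Z, V) = 0 (N(Z, V) = 0*Z = 0)
-181 + (297/P(23))*N(2, 23) = -181 + (297/((-21*sqrt(23))))*0 = -181 + (297*(-sqrt(23)/483))*0 = -181 - 99*sqrt(23)/161*0 = -181 + 0 = -181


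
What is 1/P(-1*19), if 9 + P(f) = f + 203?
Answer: 1/175 ≈ 0.0057143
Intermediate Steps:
P(f) = 194 + f (P(f) = -9 + (f + 203) = -9 + (203 + f) = 194 + f)
1/P(-1*19) = 1/(194 - 1*19) = 1/(194 - 19) = 1/175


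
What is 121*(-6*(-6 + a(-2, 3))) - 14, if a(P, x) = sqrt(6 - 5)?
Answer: 3616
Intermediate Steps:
a(P, x) = 1 (a(P, x) = sqrt(1) = 1)
121*(-6*(-6 + a(-2, 3))) - 14 = 121*(-6*(-6 + 1)) - 14 = 121*(-6*(-5)) - 14 = 121*30 - 14 = 3630 - 14 = 3616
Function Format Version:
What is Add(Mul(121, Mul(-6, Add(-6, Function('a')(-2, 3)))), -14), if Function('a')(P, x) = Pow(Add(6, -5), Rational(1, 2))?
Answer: 3616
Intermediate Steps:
Function('a')(P, x) = 1 (Function('a')(P, x) = Pow(1, Rational(1, 2)) = 1)
Add(Mul(121, Mul(-6, Add(-6, Function('a')(-2, 3)))), -14) = Add(Mul(121, Mul(-6, Add(-6, 1))), -14) = Add(Mul(121, Mul(-6, -5)), -14) = Add(Mul(121, 30), -14) = Add(3630, -14) = 3616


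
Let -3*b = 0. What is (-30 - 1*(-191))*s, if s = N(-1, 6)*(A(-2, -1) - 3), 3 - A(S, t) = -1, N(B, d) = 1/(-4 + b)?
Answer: -161/4 ≈ -40.250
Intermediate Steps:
b = 0 (b = -1/3*0 = 0)
N(B, d) = -1/4 (N(B, d) = 1/(-4 + 0) = 1/(-4) = -1/4)
A(S, t) = 4 (A(S, t) = 3 - 1*(-1) = 3 + 1 = 4)
s = -1/4 (s = -(4 - 3)/4 = -1/4*1 = -1/4 ≈ -0.25000)
(-30 - 1*(-191))*s = (-30 - 1*(-191))*(-1/4) = (-30 + 191)*(-1/4) = 161*(-1/4) = -161/4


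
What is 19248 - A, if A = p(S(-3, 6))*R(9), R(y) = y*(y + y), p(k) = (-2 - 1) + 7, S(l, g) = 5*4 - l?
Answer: 18600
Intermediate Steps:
S(l, g) = 20 - l
p(k) = 4 (p(k) = -3 + 7 = 4)
R(y) = 2*y² (R(y) = y*(2*y) = 2*y²)
A = 648 (A = 4*(2*9²) = 4*(2*81) = 4*162 = 648)
19248 - A = 19248 - 1*648 = 19248 - 648 = 18600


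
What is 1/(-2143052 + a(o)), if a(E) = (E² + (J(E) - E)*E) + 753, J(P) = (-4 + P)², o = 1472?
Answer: 1/3170053029 ≈ 3.1545e-10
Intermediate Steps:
a(E) = 753 + E² + E*((-4 + E)² - E) (a(E) = (E² + ((-4 + E)² - E)*E) + 753 = (E² + E*((-4 + E)² - E)) + 753 = 753 + E² + E*((-4 + E)² - E))
1/(-2143052 + a(o)) = 1/(-2143052 + (753 + 1472*(-4 + 1472)²)) = 1/(-2143052 + (753 + 1472*1468²)) = 1/(-2143052 + (753 + 1472*2155024)) = 1/(-2143052 + (753 + 3172195328)) = 1/(-2143052 + 3172196081) = 1/3170053029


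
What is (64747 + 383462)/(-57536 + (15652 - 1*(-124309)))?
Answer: 149403/27475 ≈ 5.4378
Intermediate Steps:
(64747 + 383462)/(-57536 + (15652 - 1*(-124309))) = 448209/(-57536 + (15652 + 124309)) = 448209/(-57536 + 139961) = 448209/82425 = 448209*(1/82425) = 149403/27475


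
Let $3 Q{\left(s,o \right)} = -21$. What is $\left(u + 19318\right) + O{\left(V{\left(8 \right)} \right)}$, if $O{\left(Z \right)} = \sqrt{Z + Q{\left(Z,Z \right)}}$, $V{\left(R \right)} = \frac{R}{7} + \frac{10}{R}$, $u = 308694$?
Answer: $328012 + \frac{i \sqrt{903}}{14} \approx 3.2801 \cdot 10^{5} + 2.1464 i$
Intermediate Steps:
$Q{\left(s,o \right)} = -7$ ($Q{\left(s,o \right)} = \frac{1}{3} \left(-21\right) = -7$)
$V{\left(R \right)} = \frac{10}{R} + \frac{R}{7}$ ($V{\left(R \right)} = R \frac{1}{7} + \frac{10}{R} = \frac{R}{7} + \frac{10}{R} = \frac{10}{R} + \frac{R}{7}$)
$O{\left(Z \right)} = \sqrt{-7 + Z}$ ($O{\left(Z \right)} = \sqrt{Z - 7} = \sqrt{-7 + Z}$)
$\left(u + 19318\right) + O{\left(V{\left(8 \right)} \right)} = \left(308694 + 19318\right) + \sqrt{-7 + \left(\frac{10}{8} + \frac{1}{7} \cdot 8\right)} = 328012 + \sqrt{-7 + \left(10 \cdot \frac{1}{8} + \frac{8}{7}\right)} = 328012 + \sqrt{-7 + \left(\frac{5}{4} + \frac{8}{7}\right)} = 328012 + \sqrt{-7 + \frac{67}{28}} = 328012 + \sqrt{- \frac{129}{28}} = 328012 + \frac{i \sqrt{903}}{14}$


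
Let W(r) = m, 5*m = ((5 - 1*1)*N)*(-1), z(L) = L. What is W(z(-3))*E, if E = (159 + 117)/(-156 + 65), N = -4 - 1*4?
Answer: -8832/455 ≈ -19.411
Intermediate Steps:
N = -8 (N = -4 - 4 = -8)
m = 32/5 (m = (((5 - 1*1)*(-8))*(-1))/5 = (((5 - 1)*(-8))*(-1))/5 = ((4*(-8))*(-1))/5 = (-32*(-1))/5 = (1/5)*32 = 32/5 ≈ 6.4000)
W(r) = 32/5
E = -276/91 (E = 276/(-91) = 276*(-1/91) = -276/91 ≈ -3.0330)
W(z(-3))*E = (32/5)*(-276/91) = -8832/455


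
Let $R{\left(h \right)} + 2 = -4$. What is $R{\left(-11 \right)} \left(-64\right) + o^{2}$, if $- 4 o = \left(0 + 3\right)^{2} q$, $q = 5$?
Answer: $\frac{8169}{16} \approx 510.56$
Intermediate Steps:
$o = - \frac{45}{4}$ ($o = - \frac{\left(0 + 3\right)^{2} \cdot 5}{4} = - \frac{3^{2} \cdot 5}{4} = - \frac{9 \cdot 5}{4} = \left(- \frac{1}{4}\right) 45 = - \frac{45}{4} \approx -11.25$)
$R{\left(h \right)} = -6$ ($R{\left(h \right)} = -2 - 4 = -6$)
$R{\left(-11 \right)} \left(-64\right) + o^{2} = \left(-6\right) \left(-64\right) + \left(- \frac{45}{4}\right)^{2} = 384 + \frac{2025}{16} = \frac{8169}{16}$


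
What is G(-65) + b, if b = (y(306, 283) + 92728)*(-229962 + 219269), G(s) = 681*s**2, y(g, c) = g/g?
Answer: -988673972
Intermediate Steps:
y(g, c) = 1
b = -991551197 (b = (1 + 92728)*(-229962 + 219269) = 92729*(-10693) = -991551197)
G(-65) + b = 681*(-65)**2 - 991551197 = 681*4225 - 991551197 = 2877225 - 991551197 = -988673972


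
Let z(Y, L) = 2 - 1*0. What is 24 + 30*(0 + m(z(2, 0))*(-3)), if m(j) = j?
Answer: -156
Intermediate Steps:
z(Y, L) = 2 (z(Y, L) = 2 + 0 = 2)
24 + 30*(0 + m(z(2, 0))*(-3)) = 24 + 30*(0 + 2*(-3)) = 24 + 30*(0 - 6) = 24 + 30*(-6) = 24 - 180 = -156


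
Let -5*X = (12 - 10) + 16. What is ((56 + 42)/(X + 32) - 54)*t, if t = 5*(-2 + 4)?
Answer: -35890/71 ≈ -505.49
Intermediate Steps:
X = -18/5 (X = -((12 - 10) + 16)/5 = -(2 + 16)/5 = -1/5*18 = -18/5 ≈ -3.6000)
t = 10 (t = 5*2 = 10)
((56 + 42)/(X + 32) - 54)*t = ((56 + 42)/(-18/5 + 32) - 54)*10 = (98/(142/5) - 54)*10 = (98*(5/142) - 54)*10 = (245/71 - 54)*10 = -3589/71*10 = -35890/71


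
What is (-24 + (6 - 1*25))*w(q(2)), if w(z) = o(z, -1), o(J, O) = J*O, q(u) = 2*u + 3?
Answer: 301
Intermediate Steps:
q(u) = 3 + 2*u
w(z) = -z (w(z) = z*(-1) = -z)
(-24 + (6 - 1*25))*w(q(2)) = (-24 + (6 - 1*25))*(-(3 + 2*2)) = (-24 + (6 - 25))*(-(3 + 4)) = (-24 - 19)*(-1*7) = -43*(-7) = 301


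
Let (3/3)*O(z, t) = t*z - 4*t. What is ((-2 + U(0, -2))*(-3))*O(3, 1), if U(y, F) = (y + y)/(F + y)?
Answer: -6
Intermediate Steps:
O(z, t) = -4*t + t*z (O(z, t) = t*z - 4*t = -4*t + t*z)
U(y, F) = 2*y/(F + y) (U(y, F) = (2*y)/(F + y) = 2*y/(F + y))
((-2 + U(0, -2))*(-3))*O(3, 1) = ((-2 + 2*0/(-2 + 0))*(-3))*(1*(-4 + 3)) = ((-2 + 2*0/(-2))*(-3))*(1*(-1)) = ((-2 + 2*0*(-½))*(-3))*(-1) = ((-2 + 0)*(-3))*(-1) = -2*(-3)*(-1) = 6*(-1) = -6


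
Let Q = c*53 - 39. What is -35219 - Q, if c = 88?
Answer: -39844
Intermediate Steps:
Q = 4625 (Q = 88*53 - 39 = 4664 - 39 = 4625)
-35219 - Q = -35219 - 1*4625 = -35219 - 4625 = -39844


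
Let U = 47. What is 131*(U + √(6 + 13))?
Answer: 6157 + 131*√19 ≈ 6728.0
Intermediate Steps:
131*(U + √(6 + 13)) = 131*(47 + √(6 + 13)) = 131*(47 + √19) = 6157 + 131*√19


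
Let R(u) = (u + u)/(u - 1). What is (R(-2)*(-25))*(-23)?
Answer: 2300/3 ≈ 766.67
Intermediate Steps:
R(u) = 2*u/(-1 + u) (R(u) = (2*u)/(-1 + u) = 2*u/(-1 + u))
(R(-2)*(-25))*(-23) = ((2*(-2)/(-1 - 2))*(-25))*(-23) = ((2*(-2)/(-3))*(-25))*(-23) = ((2*(-2)*(-⅓))*(-25))*(-23) = ((4/3)*(-25))*(-23) = -100/3*(-23) = 2300/3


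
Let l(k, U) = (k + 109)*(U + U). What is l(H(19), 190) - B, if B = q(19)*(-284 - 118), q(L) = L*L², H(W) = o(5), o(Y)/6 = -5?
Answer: 2787338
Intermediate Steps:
o(Y) = -30 (o(Y) = 6*(-5) = -30)
H(W) = -30
q(L) = L³
l(k, U) = 2*U*(109 + k) (l(k, U) = (109 + k)*(2*U) = 2*U*(109 + k))
B = -2757318 (B = 19³*(-284 - 118) = 6859*(-402) = -2757318)
l(H(19), 190) - B = 2*190*(109 - 30) - 1*(-2757318) = 2*190*79 + 2757318 = 30020 + 2757318 = 2787338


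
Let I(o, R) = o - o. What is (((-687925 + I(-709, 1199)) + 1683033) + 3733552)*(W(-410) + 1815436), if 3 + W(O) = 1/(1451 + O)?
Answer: 2978844198769880/347 ≈ 8.5846e+12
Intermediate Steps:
I(o, R) = 0
W(O) = -3 + 1/(1451 + O)
(((-687925 + I(-709, 1199)) + 1683033) + 3733552)*(W(-410) + 1815436) = (((-687925 + 0) + 1683033) + 3733552)*((-4352 - 3*(-410))/(1451 - 410) + 1815436) = ((-687925 + 1683033) + 3733552)*((-4352 + 1230)/1041 + 1815436) = (995108 + 3733552)*((1/1041)*(-3122) + 1815436) = 4728660*(-3122/1041 + 1815436) = 4728660*(1889865754/1041) = 2978844198769880/347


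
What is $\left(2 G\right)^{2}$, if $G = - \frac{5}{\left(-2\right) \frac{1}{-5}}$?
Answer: $625$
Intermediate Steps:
$G = - \frac{25}{2}$ ($G = - \frac{5}{\left(-2\right) \left(- \frac{1}{5}\right)} = - \frac{5}{\frac{2}{5}} = \left(-5\right) \frac{5}{2} = - \frac{25}{2} \approx -12.5$)
$\left(2 G\right)^{2} = \left(2 \left(- \frac{25}{2}\right)\right)^{2} = \left(-25\right)^{2} = 625$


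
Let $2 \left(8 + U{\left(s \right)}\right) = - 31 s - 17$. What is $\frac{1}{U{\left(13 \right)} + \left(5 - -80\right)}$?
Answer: $- \frac{1}{133} \approx -0.0075188$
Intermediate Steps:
$U{\left(s \right)} = - \frac{33}{2} - \frac{31 s}{2}$ ($U{\left(s \right)} = -8 + \frac{- 31 s - 17}{2} = -8 + \frac{-17 - 31 s}{2} = -8 - \left(\frac{17}{2} + \frac{31 s}{2}\right) = - \frac{33}{2} - \frac{31 s}{2}$)
$\frac{1}{U{\left(13 \right)} + \left(5 - -80\right)} = \frac{1}{\left(- \frac{33}{2} - \frac{403}{2}\right) + \left(5 - -80\right)} = \frac{1}{\left(- \frac{33}{2} - \frac{403}{2}\right) + \left(5 + 80\right)} = \frac{1}{-218 + 85} = \frac{1}{-133} = - \frac{1}{133}$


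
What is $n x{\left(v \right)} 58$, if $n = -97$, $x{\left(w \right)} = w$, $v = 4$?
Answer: $-22504$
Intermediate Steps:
$n x{\left(v \right)} 58 = \left(-97\right) 4 \cdot 58 = \left(-388\right) 58 = -22504$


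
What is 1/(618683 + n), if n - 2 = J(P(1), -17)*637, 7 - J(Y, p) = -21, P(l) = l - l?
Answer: 1/636521 ≈ 1.5710e-6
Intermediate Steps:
P(l) = 0
J(Y, p) = 28 (J(Y, p) = 7 - 1*(-21) = 7 + 21 = 28)
n = 17838 (n = 2 + 28*637 = 2 + 17836 = 17838)
1/(618683 + n) = 1/(618683 + 17838) = 1/636521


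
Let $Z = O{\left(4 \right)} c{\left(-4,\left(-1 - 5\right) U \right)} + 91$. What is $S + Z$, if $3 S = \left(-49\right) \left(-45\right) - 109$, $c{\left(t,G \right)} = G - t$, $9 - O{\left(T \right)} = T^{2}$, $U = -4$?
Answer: $\frac{1781}{3} \approx 593.67$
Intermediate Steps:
$O{\left(T \right)} = 9 - T^{2}$
$Z = -105$ ($Z = \left(9 - 4^{2}\right) \left(\left(-1 - 5\right) \left(-4\right) - -4\right) + 91 = \left(9 - 16\right) \left(\left(-6\right) \left(-4\right) + 4\right) + 91 = \left(9 - 16\right) \left(24 + 4\right) + 91 = \left(-7\right) 28 + 91 = -196 + 91 = -105$)
$S = \frac{2096}{3}$ ($S = \frac{\left(-49\right) \left(-45\right) - 109}{3} = \frac{2205 - 109}{3} = \frac{1}{3} \cdot 2096 = \frac{2096}{3} \approx 698.67$)
$S + Z = \frac{2096}{3} - 105 = \frac{1781}{3}$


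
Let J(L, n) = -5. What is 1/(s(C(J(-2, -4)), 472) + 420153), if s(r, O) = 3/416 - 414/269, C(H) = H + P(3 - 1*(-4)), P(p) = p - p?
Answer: 111904/47016629895 ≈ 2.3801e-6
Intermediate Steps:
P(p) = 0
C(H) = H (C(H) = H + 0 = H)
s(r, O) = -171417/111904 (s(r, O) = 3*(1/416) - 414*1/269 = 3/416 - 414/269 = -171417/111904)
1/(s(C(J(-2, -4)), 472) + 420153) = 1/(-171417/111904 + 420153) = 1/(47016629895/111904) = 111904/47016629895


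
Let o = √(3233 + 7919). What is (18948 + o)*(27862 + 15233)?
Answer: 816564060 + 172380*√697 ≈ 8.2111e+8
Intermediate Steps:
o = 4*√697 (o = √11152 = 4*√697 ≈ 105.60)
(18948 + o)*(27862 + 15233) = (18948 + 4*√697)*(27862 + 15233) = (18948 + 4*√697)*43095 = 816564060 + 172380*√697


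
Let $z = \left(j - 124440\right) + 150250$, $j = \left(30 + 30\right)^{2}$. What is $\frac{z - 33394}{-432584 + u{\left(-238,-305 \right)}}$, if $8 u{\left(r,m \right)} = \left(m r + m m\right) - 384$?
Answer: $\frac{31872}{3295441} \approx 0.0096715$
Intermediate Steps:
$j = 3600$ ($j = 60^{2} = 3600$)
$z = 29410$ ($z = \left(3600 - 124440\right) + 150250 = -120840 + 150250 = 29410$)
$u{\left(r,m \right)} = -48 + \frac{m^{2}}{8} + \frac{m r}{8}$ ($u{\left(r,m \right)} = \frac{\left(m r + m m\right) - 384}{8} = \frac{\left(m r + m^{2}\right) - 384}{8} = \frac{\left(m^{2} + m r\right) - 384}{8} = \frac{-384 + m^{2} + m r}{8} = -48 + \frac{m^{2}}{8} + \frac{m r}{8}$)
$\frac{z - 33394}{-432584 + u{\left(-238,-305 \right)}} = \frac{29410 - 33394}{-432584 + \left(-48 + \frac{\left(-305\right)^{2}}{8} + \frac{1}{8} \left(-305\right) \left(-238\right)\right)} = - \frac{3984}{-432584 + \left(-48 + \frac{1}{8} \cdot 93025 + \frac{36295}{4}\right)} = - \frac{3984}{-432584 + \left(-48 + \frac{93025}{8} + \frac{36295}{4}\right)} = - \frac{3984}{-432584 + \frac{165231}{8}} = - \frac{3984}{- \frac{3295441}{8}} = \left(-3984\right) \left(- \frac{8}{3295441}\right) = \frac{31872}{3295441}$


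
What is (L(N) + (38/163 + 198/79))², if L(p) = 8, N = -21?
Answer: 19124677264/165817129 ≈ 115.34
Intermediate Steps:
(L(N) + (38/163 + 198/79))² = (8 + (38/163 + 198/79))² = (8 + 35276/12877)² = (138292/12877)² = 19124677264/165817129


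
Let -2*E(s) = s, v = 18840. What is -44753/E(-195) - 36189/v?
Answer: -112889993/244920 ≈ -460.93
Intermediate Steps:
E(s) = -s/2
-44753/E(-195) - 36189/v = -44753/((-1/2*(-195))) - 36189/18840 = -44753/195/2 - 36189*1/18840 = -44753*2/195 - 12063/6280 = -89506/195 - 12063/6280 = -112889993/244920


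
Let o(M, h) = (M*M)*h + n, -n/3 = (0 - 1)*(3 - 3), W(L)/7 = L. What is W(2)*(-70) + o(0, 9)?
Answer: -980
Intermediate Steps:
W(L) = 7*L
n = 0 (n = -3*(0 - 1)*(3 - 3) = -(-3)*0 = -3*0 = 0)
o(M, h) = h*M² (o(M, h) = (M*M)*h + 0 = M²*h + 0 = h*M² + 0 = h*M²)
W(2)*(-70) + o(0, 9) = (7*2)*(-70) + 9*0² = 14*(-70) + 9*0 = -980 + 0 = -980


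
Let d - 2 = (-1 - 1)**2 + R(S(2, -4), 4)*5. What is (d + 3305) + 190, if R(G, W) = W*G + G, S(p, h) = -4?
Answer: 3401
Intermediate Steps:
R(G, W) = G + G*W (R(G, W) = G*W + G = G + G*W)
d = -94 (d = 2 + ((-1 - 1)**2 - 4*(1 + 4)*5) = 2 + ((-2)**2 - 4*5*5) = 2 + (4 - 20*5) = 2 + (4 - 100) = 2 - 96 = -94)
(d + 3305) + 190 = (-94 + 3305) + 190 = 3211 + 190 = 3401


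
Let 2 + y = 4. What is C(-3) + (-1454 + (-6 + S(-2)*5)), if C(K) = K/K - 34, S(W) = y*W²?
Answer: -1453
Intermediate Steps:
y = 2 (y = -2 + 4 = 2)
S(W) = 2*W²
C(K) = -33 (C(K) = 1 - 34 = -33)
C(-3) + (-1454 + (-6 + S(-2)*5)) = -33 + (-1454 + (-6 + (2*(-2)²)*5)) = -33 + (-1454 + (-6 + (2*4)*5)) = -33 + (-1454 + (-6 + 8*5)) = -33 + (-1454 + (-6 + 40)) = -33 + (-1454 + 34) = -33 - 1420 = -1453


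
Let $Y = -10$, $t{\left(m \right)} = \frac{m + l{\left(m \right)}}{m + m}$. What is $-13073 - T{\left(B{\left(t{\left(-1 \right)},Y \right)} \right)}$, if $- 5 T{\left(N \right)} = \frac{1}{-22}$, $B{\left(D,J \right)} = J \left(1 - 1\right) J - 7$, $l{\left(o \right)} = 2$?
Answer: $- \frac{1438031}{110} \approx -13073.0$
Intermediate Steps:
$t{\left(m \right)} = \frac{2 + m}{2 m}$ ($t{\left(m \right)} = \frac{m + 2}{m + m} = \frac{2 + m}{2 m}$)
$B{\left(D,J \right)} = -7$ ($B{\left(D,J \right)} = J 0 J - 7 = 0 J - 7 = 0 - 7 = -7$)
$T{\left(N \right)} = \frac{1}{110}$ ($T{\left(N \right)} = - \frac{1}{5 \left(-22\right)} = \left(- \frac{1}{5}\right) \left(- \frac{1}{22}\right) = \frac{1}{110}$)
$-13073 - T{\left(B{\left(t{\left(-1 \right)},Y \right)} \right)} = -13073 - \frac{1}{110} = - \frac{1438031}{110}$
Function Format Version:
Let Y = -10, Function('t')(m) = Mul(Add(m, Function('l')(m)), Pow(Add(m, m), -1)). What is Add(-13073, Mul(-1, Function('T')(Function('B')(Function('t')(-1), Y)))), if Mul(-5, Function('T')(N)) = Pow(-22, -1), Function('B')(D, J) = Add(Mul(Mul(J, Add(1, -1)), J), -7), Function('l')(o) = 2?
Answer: Rational(-1438031, 110) ≈ -13073.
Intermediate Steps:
Function('t')(m) = Mul(Rational(1, 2), Pow(m, -1), Add(2, m)) (Function('t')(m) = Mul(Add(m, 2), Pow(Add(m, m), -1)) = Mul(Add(2, m), Pow(Mul(2, m), -1)) = Mul(Add(2, m), Mul(Rational(1, 2), Pow(m, -1))) = Mul(Rational(1, 2), Pow(m, -1), Add(2, m)))
Function('B')(D, J) = -7 (Function('B')(D, J) = Add(Mul(Mul(J, 0), J), -7) = Add(Mul(0, J), -7) = Add(0, -7) = -7)
Function('T')(N) = Rational(1, 110) (Function('T')(N) = Mul(Rational(-1, 5), Pow(-22, -1)) = Mul(Rational(-1, 5), Rational(-1, 22)) = Rational(1, 110))
Add(-13073, Mul(-1, Function('T')(Function('B')(Function('t')(-1), Y)))) = Add(-13073, Mul(-1, Rational(1, 110))) = Add(-13073, Rational(-1, 110)) = Rational(-1438031, 110)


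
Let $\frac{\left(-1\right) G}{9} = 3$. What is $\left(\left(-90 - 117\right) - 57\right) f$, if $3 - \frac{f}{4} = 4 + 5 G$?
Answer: $-141504$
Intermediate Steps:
$G = -27$ ($G = \left(-9\right) 3 = -27$)
$f = 536$ ($f = 12 - 4 \left(4 + 5 \left(-27\right)\right) = 12 - 4 \left(4 - 135\right) = 12 - -524 = 12 + 524 = 536$)
$\left(\left(-90 - 117\right) - 57\right) f = \left(\left(-90 - 117\right) - 57\right) 536 = \left(-207 - 57\right) 536 = \left(-264\right) 536 = -141504$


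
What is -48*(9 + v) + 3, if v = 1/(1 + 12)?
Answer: -5625/13 ≈ -432.69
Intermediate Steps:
v = 1/13 ≈ 0.076923
-48*(9 + v) + 3 = -48*(9 + 1/13) + 3 = -48*118/13 + 3 = -5664/13 + 3 = -5625/13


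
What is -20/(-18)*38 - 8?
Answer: 308/9 ≈ 34.222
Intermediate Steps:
-20/(-18)*38 - 8 = -20*(-1/18)*38 - 8 = (10/9)*38 - 8 = 380/9 - 8 = 308/9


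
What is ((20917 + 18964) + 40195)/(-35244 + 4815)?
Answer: -26692/10143 ≈ -2.6316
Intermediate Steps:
((20917 + 18964) + 40195)/(-35244 + 4815) = (39881 + 40195)/(-30429) = 80076*(-1/30429) = -26692/10143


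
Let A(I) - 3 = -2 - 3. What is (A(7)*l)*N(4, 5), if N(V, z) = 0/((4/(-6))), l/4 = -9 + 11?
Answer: 0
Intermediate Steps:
A(I) = -2 (A(I) = 3 + (-2 - 3) = 3 - 5 = -2)
l = 8 (l = 4*(-9 + 11) = 4*2 = 8)
N(V, z) = 0 (N(V, z) = 0/((4*(-⅙))) = 0/(-⅔) = 0*(-3/2) = 0)
(A(7)*l)*N(4, 5) = -2*8*0 = -16*0 = 0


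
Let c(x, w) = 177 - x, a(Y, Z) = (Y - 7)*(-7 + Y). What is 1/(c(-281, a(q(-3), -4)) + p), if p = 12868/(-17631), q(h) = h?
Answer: 17631/8062130 ≈ 0.0021869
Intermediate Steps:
a(Y, Z) = (-7 + Y)² (a(Y, Z) = (-7 + Y)*(-7 + Y) = (-7 + Y)²)
p = -12868/17631 (p = 12868*(-1/17631) = -12868/17631 ≈ -0.72985)
1/(c(-281, a(q(-3), -4)) + p) = 1/((177 - 1*(-281)) - 12868/17631) = 1/((177 + 281) - 12868/17631) = 1/(458 - 12868/17631) = 1/(8062130/17631) = 17631/8062130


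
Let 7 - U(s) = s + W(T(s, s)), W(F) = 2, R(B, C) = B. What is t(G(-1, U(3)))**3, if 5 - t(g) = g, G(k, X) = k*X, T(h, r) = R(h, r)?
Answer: 343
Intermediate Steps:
T(h, r) = h
U(s) = 5 - s (U(s) = 7 - (s + 2) = 7 - (2 + s) = 7 + (-2 - s) = 5 - s)
G(k, X) = X*k
t(g) = 5 - g
t(G(-1, U(3)))**3 = (5 - (5 - 1*3)*(-1))**3 = (5 - (5 - 3)*(-1))**3 = (5 - 2*(-1))**3 = (5 - 1*(-2))**3 = (5 + 2)**3 = 7**3 = 343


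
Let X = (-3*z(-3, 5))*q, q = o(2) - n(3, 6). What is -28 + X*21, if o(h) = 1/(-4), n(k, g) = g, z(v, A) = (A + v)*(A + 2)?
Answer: 10969/2 ≈ 5484.5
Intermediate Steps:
z(v, A) = (2 + A)*(A + v) (z(v, A) = (A + v)*(2 + A) = (2 + A)*(A + v))
o(h) = -1/4
q = -25/4 (q = -1/4 - 1*6 = -1/4 - 6 = -25/4 ≈ -6.2500)
X = 525/2 (X = -3*(5**2 + 2*5 + 2*(-3) + 5*(-3))*(-25/4) = -3*(25 + 10 - 6 - 15)*(-25/4) = -3*14*(-25/4) = -42*(-25/4) = 525/2 ≈ 262.50)
-28 + X*21 = -28 + (525/2)*21 = -28 + 11025/2 = 10969/2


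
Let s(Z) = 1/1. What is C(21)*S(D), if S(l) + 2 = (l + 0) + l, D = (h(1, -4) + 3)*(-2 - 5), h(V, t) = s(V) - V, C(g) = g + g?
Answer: -1848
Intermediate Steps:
s(Z) = 1 (s(Z) = 1*1 = 1)
C(g) = 2*g
h(V, t) = 1 - V
D = -21 (D = ((1 - 1*1) + 3)*(-2 - 5) = ((1 - 1) + 3)*(-7) = (0 + 3)*(-7) = 3*(-7) = -21)
S(l) = -2 + 2*l (S(l) = -2 + ((l + 0) + l) = -2 + (l + l) = -2 + 2*l)
C(21)*S(D) = (2*21)*(-2 + 2*(-21)) = 42*(-2 - 42) = 42*(-44) = -1848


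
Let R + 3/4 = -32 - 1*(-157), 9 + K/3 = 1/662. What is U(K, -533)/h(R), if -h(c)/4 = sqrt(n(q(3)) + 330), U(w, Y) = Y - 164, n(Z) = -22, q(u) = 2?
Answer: 697*sqrt(77)/616 ≈ 9.9288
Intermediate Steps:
K = -17871/662 (K = -27 + 3/662 = -17871/662 ≈ -26.995)
R = 497/4 (R = -3/4 + (-32 - 1*(-157)) = -3/4 + (-32 + 157) = -3/4 + 125 = 497/4 ≈ 124.25)
U(w, Y) = -164 + Y
h(c) = -8*sqrt(77) (h(c) = -4*sqrt(-22 + 330) = -8*sqrt(77))
U(K, -533)/h(R) = (-164 - 533)/((-8*sqrt(77))) = -(-697)*sqrt(77)/616 = 697*sqrt(77)/616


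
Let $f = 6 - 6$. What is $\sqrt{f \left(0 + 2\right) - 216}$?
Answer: $6 i \sqrt{6} \approx 14.697 i$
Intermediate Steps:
$f = 0$ ($f = 6 - 6 = 0$)
$\sqrt{f \left(0 + 2\right) - 216} = \sqrt{0 \left(0 + 2\right) - 216} = \sqrt{0 \cdot 2 - 216} = \sqrt{0 - 216} = \sqrt{-216} = 6 i \sqrt{6}$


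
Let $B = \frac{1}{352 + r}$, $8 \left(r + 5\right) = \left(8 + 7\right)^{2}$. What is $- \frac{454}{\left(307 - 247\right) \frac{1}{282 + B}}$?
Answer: $- \frac{19210783}{9003} \approx -2133.8$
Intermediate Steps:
$r = \frac{185}{8}$ ($r = -5 + \frac{\left(8 + 7\right)^{2}}{8} = -5 + \frac{15^{2}}{8} = -5 + \frac{1}{8} \cdot 225 = -5 + \frac{225}{8} = \frac{185}{8} \approx 23.125$)
$B = \frac{8}{3001}$ ($B = \frac{1}{352 + \frac{185}{8}} = \frac{1}{\frac{3001}{8}} = \frac{8}{3001} \approx 0.0026658$)
$- \frac{454}{\left(307 - 247\right) \frac{1}{282 + B}} = - \frac{454}{\left(307 - 247\right) \frac{1}{282 + \frac{8}{3001}}} = - \frac{454}{60 \frac{1}{\frac{846290}{3001}}} = - \frac{454}{60 \cdot \frac{3001}{846290}} = - \frac{454}{\frac{18006}{84629}} = \left(-454\right) \frac{84629}{18006} = - \frac{19210783}{9003}$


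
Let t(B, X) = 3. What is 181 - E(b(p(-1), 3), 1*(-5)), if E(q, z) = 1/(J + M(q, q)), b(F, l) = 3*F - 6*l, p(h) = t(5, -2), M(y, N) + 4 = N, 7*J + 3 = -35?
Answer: 23356/129 ≈ 181.05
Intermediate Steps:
J = -38/7 (J = -3/7 + (⅐)*(-35) = -3/7 - 5 = -38/7 ≈ -5.4286)
M(y, N) = -4 + N
p(h) = 3
b(F, l) = -6*l + 3*F
E(q, z) = 1/(-66/7 + q) (E(q, z) = 1/(-38/7 + (-4 + q)) = 1/(-66/7 + q))
181 - E(b(p(-1), 3), 1*(-5)) = 181 - 7/(-66 + 7*(-6*3 + 3*3)) = 181 - 7/(-66 + 7*(-18 + 9)) = 181 - 7/(-66 + 7*(-9)) = 181 - 7/(-66 - 63) = 181 - 7/(-129) = 181 - 7*(-1)/129 = 181 - 1*(-7/129) = 181 + 7/129 = 23356/129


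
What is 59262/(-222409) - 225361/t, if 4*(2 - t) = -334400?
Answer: -55076736373/18593837218 ≈ -2.9621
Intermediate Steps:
t = 83602 (t = 2 - 1/4*(-334400) = 2 + 83600 = 83602)
59262/(-222409) - 225361/t = 59262/(-222409) - 225361/83602 = 59262*(-1/222409) - 225361*1/83602 = -59262/222409 - 225361/83602 = -55076736373/18593837218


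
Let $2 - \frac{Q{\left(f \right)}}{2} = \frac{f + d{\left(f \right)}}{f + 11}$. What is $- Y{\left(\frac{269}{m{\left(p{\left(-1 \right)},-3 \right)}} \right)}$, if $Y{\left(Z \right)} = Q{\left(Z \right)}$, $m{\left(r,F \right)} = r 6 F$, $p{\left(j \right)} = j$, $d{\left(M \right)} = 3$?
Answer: $- \frac{1222}{467} \approx -2.6167$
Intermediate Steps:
$m{\left(r,F \right)} = 6 F r$ ($m{\left(r,F \right)} = 6 r F = 6 F r$)
$Q{\left(f \right)} = 4 - \frac{2 \left(3 + f\right)}{11 + f}$ ($Q{\left(f \right)} = 4 - 2 \frac{f + 3}{f + 11} = 4 - 2 \frac{3 + f}{11 + f} = 4 - \frac{2 \left(3 + f\right)}{11 + f}$)
$Y{\left(Z \right)} = \frac{2 \left(19 + Z\right)}{11 + Z}$
$- Y{\left(\frac{269}{m{\left(p{\left(-1 \right)},-3 \right)}} \right)} = - \frac{2 \left(19 + \frac{269}{6 \left(-3\right) \left(-1\right)}\right)}{11 + \frac{269}{6 \left(-3\right) \left(-1\right)}} = - \frac{2 \left(19 + \frac{269}{18}\right)}{11 + \frac{269}{18}} = - \frac{2 \cdot 611}{\frac{467}{18} \cdot 18} = - \frac{2 \cdot 18 \cdot 611}{467 \cdot 18} = \left(-1\right) \frac{1222}{467} = - \frac{1222}{467}$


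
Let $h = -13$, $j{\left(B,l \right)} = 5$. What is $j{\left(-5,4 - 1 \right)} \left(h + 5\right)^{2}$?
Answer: $320$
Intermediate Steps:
$j{\left(-5,4 - 1 \right)} \left(h + 5\right)^{2} = 5 \left(-13 + 5\right)^{2} = 5 \left(-8\right)^{2} = 5 \cdot 64 = 320$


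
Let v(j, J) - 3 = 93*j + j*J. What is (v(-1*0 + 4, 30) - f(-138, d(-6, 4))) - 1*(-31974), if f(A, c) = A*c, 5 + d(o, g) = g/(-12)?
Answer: 31733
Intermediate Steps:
d(o, g) = -5 - g/12 (d(o, g) = -5 + g/(-12) = -5 + g*(-1/12) = -5 - g/12)
v(j, J) = 3 + 93*j + J*j (v(j, J) = 3 + (93*j + j*J) = 3 + (93*j + J*j) = 3 + 93*j + J*j)
(v(-1*0 + 4, 30) - f(-138, d(-6, 4))) - 1*(-31974) = ((3 + 93*(-1*0 + 4) + 30*(-1*0 + 4)) - (-138)*(-5 - 1/12*4)) - 1*(-31974) = ((3 + 93*(0 + 4) + 30*(0 + 4)) - (-138)*(-5 - ⅓)) + 31974 = ((3 + 93*4 + 30*4) - (-138)*(-16)/3) + 31974 = ((3 + 372 + 120) - 1*736) + 31974 = (495 - 736) + 31974 = -241 + 31974 = 31733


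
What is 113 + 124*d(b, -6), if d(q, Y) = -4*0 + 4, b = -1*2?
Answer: 609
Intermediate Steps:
b = -2
d(q, Y) = 4 (d(q, Y) = 0 + 4 = 4)
113 + 124*d(b, -6) = 113 + 124*4 = 113 + 496 = 609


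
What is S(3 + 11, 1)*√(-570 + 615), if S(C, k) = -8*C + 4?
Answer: -324*√5 ≈ -724.49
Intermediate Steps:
S(C, k) = 4 - 8*C
S(3 + 11, 1)*√(-570 + 615) = (4 - 8*(3 + 11))*√(-570 + 615) = (4 - 8*14)*√45 = (4 - 112)*(3*√5) = -324*√5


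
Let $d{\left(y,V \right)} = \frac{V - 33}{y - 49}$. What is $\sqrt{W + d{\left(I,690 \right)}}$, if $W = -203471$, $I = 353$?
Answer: $\frac{i \sqrt{1175236013}}{76} \approx 451.08 i$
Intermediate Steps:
$d{\left(y,V \right)} = \frac{-33 + V}{-49 + y}$
$\sqrt{W + d{\left(I,690 \right)}} = \sqrt{-203471 + \frac{-33 + 690}{-49 + 353}} = \sqrt{-203471 + \frac{1}{304} \cdot 657} = \sqrt{-203471 + \frac{657}{304}} = \sqrt{- \frac{61854527}{304}} = \frac{i \sqrt{1175236013}}{76}$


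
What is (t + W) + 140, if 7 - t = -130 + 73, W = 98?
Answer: 302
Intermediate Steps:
t = 64 (t = 7 - (-130 + 73) = 7 - 1*(-57) = 7 + 57 = 64)
(t + W) + 140 = (64 + 98) + 140 = 162 + 140 = 302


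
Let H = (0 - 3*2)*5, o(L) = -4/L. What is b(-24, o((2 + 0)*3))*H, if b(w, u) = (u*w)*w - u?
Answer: 11500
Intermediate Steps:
H = -30 (H = (0 - 6)*5 = -6*5 = -30)
b(w, u) = -u + u*w² (b(w, u) = u*w² - u = -u + u*w²)
b(-24, o((2 + 0)*3))*H = ((-4*1/(3*(2 + 0)))*(-1 + (-24)²))*(-30) = ((-4/(2*3))*(-1 + 576))*(-30) = (-4/6*575)*(-30) = (-4*⅙*575)*(-30) = -⅔*575*(-30) = -1150/3*(-30) = 11500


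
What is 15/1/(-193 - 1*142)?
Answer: -5025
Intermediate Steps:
15/1/(-193 - 1*142) = 15/1/(-193 - 142) = 15/1/(-335) = 15/(-1/335) = -335*15 = -5025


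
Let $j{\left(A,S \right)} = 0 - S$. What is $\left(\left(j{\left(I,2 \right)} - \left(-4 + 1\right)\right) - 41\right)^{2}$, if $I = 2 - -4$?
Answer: $1600$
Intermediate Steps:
$I = 6$ ($I = 2 + 4 = 6$)
$j{\left(A,S \right)} = - S$
$\left(\left(j{\left(I,2 \right)} - \left(-4 + 1\right)\right) - 41\right)^{2} = \left(\left(\left(-1\right) 2 - \left(-4 + 1\right)\right) - 41\right)^{2} = \left(\left(-2 - -3\right) - 41\right)^{2} = \left(\left(-2 + 3\right) - 41\right)^{2} = \left(1 - 41\right)^{2} = \left(-40\right)^{2} = 1600$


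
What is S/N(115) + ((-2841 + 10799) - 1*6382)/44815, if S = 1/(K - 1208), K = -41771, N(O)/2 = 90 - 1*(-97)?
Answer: 25332809281/720362852990 ≈ 0.035167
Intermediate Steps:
N(O) = 374 (N(O) = 2*(90 - 1*(-97)) = 2*(90 + 97) = 2*187 = 374)
S = -1/42979 (S = 1/(-41771 - 1208) = 1/(-42979) = -1/42979 ≈ -2.3267e-5)
S/N(115) + ((-2841 + 10799) - 1*6382)/44815 = -1/42979/374 + ((-2841 + 10799) - 1*6382)/44815 = -1/42979*1/374 + (7958 - 6382)*(1/44815) = -1/16074146 + 1576*(1/44815) = -1/16074146 + 1576/44815 = 25332809281/720362852990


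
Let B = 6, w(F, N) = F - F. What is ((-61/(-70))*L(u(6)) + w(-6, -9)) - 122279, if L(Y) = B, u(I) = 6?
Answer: -4279582/35 ≈ -1.2227e+5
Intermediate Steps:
w(F, N) = 0
L(Y) = 6
((-61/(-70))*L(u(6)) + w(-6, -9)) - 122279 = (-61/(-70)*6 + 0) - 122279 = (-61*(-1/70)*6 + 0) - 122279 = ((61/70)*6 + 0) - 122279 = (183/35 + 0) - 122279 = 183/35 - 122279 = -4279582/35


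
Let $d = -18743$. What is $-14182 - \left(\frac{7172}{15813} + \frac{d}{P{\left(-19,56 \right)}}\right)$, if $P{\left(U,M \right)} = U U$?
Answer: $- \frac{80664053759}{5708493} \approx -14131.0$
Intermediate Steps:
$P{\left(U,M \right)} = U^{2}$
$-14182 - \left(\frac{7172}{15813} + \frac{d}{P{\left(-19,56 \right)}}\right) = -14182 - \left(\frac{7172}{15813} - \frac{18743}{\left(-19\right)^{2}}\right) = -14182 - \left(7172 \cdot \frac{1}{15813} - \frac{18743}{361}\right) = -14182 - \left(\frac{7172}{15813} - \frac{18743}{361}\right) = -14182 - - \frac{293793967}{5708493} = -14182 + \frac{293793967}{5708493} = - \frac{80664053759}{5708493}$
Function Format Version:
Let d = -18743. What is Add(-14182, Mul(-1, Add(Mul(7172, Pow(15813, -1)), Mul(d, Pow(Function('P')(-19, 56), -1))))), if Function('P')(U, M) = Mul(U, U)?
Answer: Rational(-80664053759, 5708493) ≈ -14131.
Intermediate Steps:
Function('P')(U, M) = Pow(U, 2)
Add(-14182, Mul(-1, Add(Mul(7172, Pow(15813, -1)), Mul(d, Pow(Function('P')(-19, 56), -1))))) = Add(-14182, Mul(-1, Add(Mul(7172, Pow(15813, -1)), Mul(-18743, Pow(Pow(-19, 2), -1))))) = Add(-14182, Mul(-1, Add(Mul(7172, Rational(1, 15813)), Mul(-18743, Pow(361, -1))))) = Add(-14182, Mul(-1, Add(Rational(7172, 15813), Mul(-18743, Rational(1, 361))))) = Add(-14182, Mul(-1, Add(Rational(7172, 15813), Rational(-18743, 361)))) = Add(-14182, Mul(-1, Rational(-293793967, 5708493))) = Add(-14182, Rational(293793967, 5708493)) = Rational(-80664053759, 5708493)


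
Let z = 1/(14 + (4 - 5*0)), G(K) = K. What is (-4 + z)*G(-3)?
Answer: 71/6 ≈ 11.833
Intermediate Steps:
z = 1/18 (z = 1/(14 + (4 + 0)) = 1/(14 + 4) = 1/18 ≈ 0.055556)
(-4 + z)*G(-3) = (-4 + 1/18)*(-3) = -71/18*(-3) = 71/6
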